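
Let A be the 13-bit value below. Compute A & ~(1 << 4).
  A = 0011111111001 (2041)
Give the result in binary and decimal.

Mask = ~(1 << 4) = 1111111101111
Bit 4 of A is 1, so AND-ing with the mask clears it to 0.
  0011111111001
& 1111111101111
---------------
  0011111101001

Answer: 0011111101001 (2025)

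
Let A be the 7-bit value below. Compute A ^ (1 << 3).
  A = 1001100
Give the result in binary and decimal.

Mask = 1 << 3 = 0001000
Bit 3 of A is 1; XOR with the mask flips it to 0.
  1001100
^ 0001000
---------
  1000100

Answer: 1000100 (68)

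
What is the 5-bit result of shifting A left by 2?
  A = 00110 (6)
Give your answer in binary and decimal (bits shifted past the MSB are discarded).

Shift left by 2: drop the top 2 bit(s), append 2 zero(s) on the right.
  00110  ->  discard [00], keep [110], append 00
= 11000

Answer: 11000 (24)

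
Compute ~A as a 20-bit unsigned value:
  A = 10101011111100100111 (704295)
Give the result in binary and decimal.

Flip each bit (0->1, 1->0):
  10101011111100100111
  01010100000011011000

Answer: 01010100000011011000 (344280)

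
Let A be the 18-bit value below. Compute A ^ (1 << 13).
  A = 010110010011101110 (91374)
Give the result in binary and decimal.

Mask = 1 << 13 = 000010000000000000
Bit 13 of A is 1; XOR with the mask flips it to 0.
  010110010011101110
^ 000010000000000000
--------------------
  010100010011101110

Answer: 010100010011101110 (83182)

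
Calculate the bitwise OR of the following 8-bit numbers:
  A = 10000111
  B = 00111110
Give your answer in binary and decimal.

Apply | to each column (1 where either bit is 1):
  10000111
| 00111110
----------
  10111111

Answer: 10111111 (191)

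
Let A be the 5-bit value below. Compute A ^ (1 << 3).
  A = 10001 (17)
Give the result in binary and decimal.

Mask = 1 << 3 = 01000
Bit 3 of A is 0; XOR with the mask flips it to 1.
  10001
^ 01000
-------
  11001

Answer: 11001 (25)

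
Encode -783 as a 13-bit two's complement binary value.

1. Binary of +783:  0001100001111
2. Invert bits:     1110011110000
3. Add 1:           1110011110001

Answer: 1110011110001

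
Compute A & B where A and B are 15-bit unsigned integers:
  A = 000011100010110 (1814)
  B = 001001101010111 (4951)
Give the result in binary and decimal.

Apply & to each column (1 only where both bits are 1):
  000011100010110
& 001001101010111
-----------------
  000001100010110

Answer: 000001100010110 (790)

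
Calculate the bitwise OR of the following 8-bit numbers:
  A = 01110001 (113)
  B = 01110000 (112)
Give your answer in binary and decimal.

Apply | to each column (1 where either bit is 1):
  01110001
| 01110000
----------
  01110001

Answer: 01110001 (113)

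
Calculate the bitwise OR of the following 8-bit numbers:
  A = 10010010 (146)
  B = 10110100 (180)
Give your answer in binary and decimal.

Apply | to each column (1 where either bit is 1):
  10010010
| 10110100
----------
  10110110

Answer: 10110110 (182)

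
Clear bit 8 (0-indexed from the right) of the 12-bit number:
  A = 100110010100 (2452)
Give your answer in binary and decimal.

Mask = ~(1 << 8) = 111011111111
Bit 8 of A is 1, so AND-ing with the mask clears it to 0.
  100110010100
& 111011111111
--------------
  100010010100

Answer: 100010010100 (2196)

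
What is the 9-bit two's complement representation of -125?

1. Binary of +125:  001111101
2. Invert bits:     110000010
3. Add 1:           110000011

Answer: 110000011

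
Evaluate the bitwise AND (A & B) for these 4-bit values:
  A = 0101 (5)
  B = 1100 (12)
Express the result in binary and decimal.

Apply & to each column (1 only where both bits are 1):
  0101
& 1100
------
  0100

Answer: 0100 (4)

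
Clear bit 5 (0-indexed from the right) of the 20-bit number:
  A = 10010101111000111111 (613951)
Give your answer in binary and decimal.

Mask = ~(1 << 5) = 11111111111111011111
Bit 5 of A is 1, so AND-ing with the mask clears it to 0.
  10010101111000111111
& 11111111111111011111
----------------------
  10010101111000011111

Answer: 10010101111000011111 (613919)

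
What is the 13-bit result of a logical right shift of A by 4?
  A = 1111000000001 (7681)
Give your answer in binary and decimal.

Logical shift right by 4: drop the bottom 4 bit(s), prepend 4 zero(s) on the left.
  1111000000001  ->  keep [111100000], discard [0001], prepend 0000
= 0000111100000

Answer: 0000111100000 (480)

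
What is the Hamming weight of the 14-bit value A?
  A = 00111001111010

00111001111010
1-bits at positions (from bit 0 = LSB): 1, 3, 4, 5, 6, 9, 10, 11
Count = 8

Answer: 8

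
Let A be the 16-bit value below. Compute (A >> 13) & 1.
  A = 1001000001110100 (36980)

Bit 13 is the 14th from the right.
  1001000001110100
    ^
That bit is 0.

Answer: 0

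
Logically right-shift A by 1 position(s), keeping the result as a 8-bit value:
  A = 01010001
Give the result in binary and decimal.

Logical shift right by 1: drop the bottom 1 bit(s), prepend 1 zero(s) on the left.
  01010001  ->  keep [0101000], discard [1], prepend 0
= 00101000

Answer: 00101000 (40)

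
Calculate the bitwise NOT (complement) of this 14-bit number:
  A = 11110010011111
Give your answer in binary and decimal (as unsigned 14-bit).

Flip each bit (0->1, 1->0):
  11110010011111
  00001101100000

Answer: 00001101100000 (864)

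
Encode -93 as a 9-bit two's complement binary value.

1. Binary of +93:  001011101
2. Invert bits:     110100010
3. Add 1:           110100011

Answer: 110100011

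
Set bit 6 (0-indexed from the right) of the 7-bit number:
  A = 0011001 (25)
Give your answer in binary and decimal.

Mask = 1 << 6 = 1000000
Bit 6 of A is 0, so OR-ing with the mask flips it to 1.
  0011001
| 1000000
---------
  1011001

Answer: 1011001 (89)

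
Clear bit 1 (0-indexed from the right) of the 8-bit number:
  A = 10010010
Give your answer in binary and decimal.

Mask = ~(1 << 1) = 11111101
Bit 1 of A is 1, so AND-ing with the mask clears it to 0.
  10010010
& 11111101
----------
  10010000

Answer: 10010000 (144)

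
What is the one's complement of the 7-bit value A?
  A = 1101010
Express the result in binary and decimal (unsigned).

Flip each bit (0->1, 1->0):
  1101010
  0010101

Answer: 0010101 (21)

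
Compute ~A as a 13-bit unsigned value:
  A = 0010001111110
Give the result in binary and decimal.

Flip each bit (0->1, 1->0):
  0010001111110
  1101110000001

Answer: 1101110000001 (7041)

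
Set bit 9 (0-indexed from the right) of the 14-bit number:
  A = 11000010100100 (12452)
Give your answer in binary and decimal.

Mask = 1 << 9 = 00001000000000
Bit 9 of A is 0, so OR-ing with the mask flips it to 1.
  11000010100100
| 00001000000000
----------------
  11001010100100

Answer: 11001010100100 (12964)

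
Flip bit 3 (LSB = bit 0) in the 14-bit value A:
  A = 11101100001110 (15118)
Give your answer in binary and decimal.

Mask = 1 << 3 = 00000000001000
Bit 3 of A is 1; XOR with the mask flips it to 0.
  11101100001110
^ 00000000001000
----------------
  11101100000110

Answer: 11101100000110 (15110)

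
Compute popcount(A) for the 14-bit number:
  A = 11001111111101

11001111111101
1-bits at positions (from bit 0 = LSB): 0, 2, 3, 4, 5, 6, 7, 8, 9, 12, 13
Count = 11

Answer: 11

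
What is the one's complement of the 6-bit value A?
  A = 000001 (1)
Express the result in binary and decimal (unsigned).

Flip each bit (0->1, 1->0):
  000001
  111110

Answer: 111110 (62)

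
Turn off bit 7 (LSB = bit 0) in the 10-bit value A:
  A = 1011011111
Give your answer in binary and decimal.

Mask = ~(1 << 7) = 1101111111
Bit 7 of A is 1, so AND-ing with the mask clears it to 0.
  1011011111
& 1101111111
------------
  1001011111

Answer: 1001011111 (607)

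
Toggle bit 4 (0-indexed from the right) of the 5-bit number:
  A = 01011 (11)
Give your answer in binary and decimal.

Mask = 1 << 4 = 10000
Bit 4 of A is 0; XOR with the mask flips it to 1.
  01011
^ 10000
-------
  11011

Answer: 11011 (27)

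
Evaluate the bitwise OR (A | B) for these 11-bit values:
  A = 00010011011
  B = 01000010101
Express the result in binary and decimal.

Apply | to each column (1 where either bit is 1):
  00010011011
| 01000010101
-------------
  01010011111

Answer: 01010011111 (671)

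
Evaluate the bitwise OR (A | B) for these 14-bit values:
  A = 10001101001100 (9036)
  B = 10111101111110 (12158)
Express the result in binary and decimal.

Apply | to each column (1 where either bit is 1):
  10001101001100
| 10111101111110
----------------
  10111101111110

Answer: 10111101111110 (12158)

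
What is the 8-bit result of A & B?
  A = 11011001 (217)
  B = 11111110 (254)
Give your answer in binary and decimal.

Apply & to each column (1 only where both bits are 1):
  11011001
& 11111110
----------
  11011000

Answer: 11011000 (216)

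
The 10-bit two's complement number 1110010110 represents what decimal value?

MSB is 1, so the value is negative. Find the magnitude:
1. Invert bits:  0001101001
2. Add 1:        0001101010  = 106
3. Apply sign:   -106

Answer: -106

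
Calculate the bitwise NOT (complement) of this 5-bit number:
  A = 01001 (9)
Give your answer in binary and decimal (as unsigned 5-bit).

Flip each bit (0->1, 1->0):
  01001
  10110

Answer: 10110 (22)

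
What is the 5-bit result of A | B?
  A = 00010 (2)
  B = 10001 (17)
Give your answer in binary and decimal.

Apply | to each column (1 where either bit is 1):
  00010
| 10001
-------
  10011

Answer: 10011 (19)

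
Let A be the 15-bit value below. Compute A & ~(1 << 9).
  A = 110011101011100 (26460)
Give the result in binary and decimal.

Mask = ~(1 << 9) = 111110111111111
Bit 9 of A is 1, so AND-ing with the mask clears it to 0.
  110011101011100
& 111110111111111
-----------------
  110010101011100

Answer: 110010101011100 (25948)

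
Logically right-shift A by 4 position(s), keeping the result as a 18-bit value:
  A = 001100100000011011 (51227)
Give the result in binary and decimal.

Logical shift right by 4: drop the bottom 4 bit(s), prepend 4 zero(s) on the left.
  001100100000011011  ->  keep [00110010000001], discard [1011], prepend 0000
= 000000110010000001

Answer: 000000110010000001 (3201)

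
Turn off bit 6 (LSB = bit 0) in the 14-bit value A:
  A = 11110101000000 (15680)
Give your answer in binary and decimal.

Mask = ~(1 << 6) = 11111110111111
Bit 6 of A is 1, so AND-ing with the mask clears it to 0.
  11110101000000
& 11111110111111
----------------
  11110100000000

Answer: 11110100000000 (15616)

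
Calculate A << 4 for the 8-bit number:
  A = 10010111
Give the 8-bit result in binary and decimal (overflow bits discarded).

Shift left by 4: drop the top 4 bit(s), append 4 zero(s) on the right.
  10010111  ->  discard [1001], keep [0111], append 0000
= 01110000

Answer: 01110000 (112)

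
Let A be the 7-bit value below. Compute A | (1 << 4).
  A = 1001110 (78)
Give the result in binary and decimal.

Mask = 1 << 4 = 0010000
Bit 4 of A is 0, so OR-ing with the mask flips it to 1.
  1001110
| 0010000
---------
  1011110

Answer: 1011110 (94)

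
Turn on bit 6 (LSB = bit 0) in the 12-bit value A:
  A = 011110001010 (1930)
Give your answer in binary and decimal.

Mask = 1 << 6 = 000001000000
Bit 6 of A is 0, so OR-ing with the mask flips it to 1.
  011110001010
| 000001000000
--------------
  011111001010

Answer: 011111001010 (1994)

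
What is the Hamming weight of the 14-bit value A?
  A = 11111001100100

11111001100100
1-bits at positions (from bit 0 = LSB): 2, 5, 6, 9, 10, 11, 12, 13
Count = 8

Answer: 8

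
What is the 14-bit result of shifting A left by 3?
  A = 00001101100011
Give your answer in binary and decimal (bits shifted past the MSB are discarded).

Shift left by 3: drop the top 3 bit(s), append 3 zero(s) on the right.
  00001101100011  ->  discard [000], keep [01101100011], append 000
= 01101100011000

Answer: 01101100011000 (6936)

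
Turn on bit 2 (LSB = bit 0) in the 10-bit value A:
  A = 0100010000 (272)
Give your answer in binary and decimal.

Mask = 1 << 2 = 0000000100
Bit 2 of A is 0, so OR-ing with the mask flips it to 1.
  0100010000
| 0000000100
------------
  0100010100

Answer: 0100010100 (276)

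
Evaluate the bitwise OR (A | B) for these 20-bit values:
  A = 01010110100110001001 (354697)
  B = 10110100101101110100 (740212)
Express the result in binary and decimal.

Apply | to each column (1 where either bit is 1):
  01010110100110001001
| 10110100101101110100
----------------------
  11110110101111111101

Answer: 11110110101111111101 (1010685)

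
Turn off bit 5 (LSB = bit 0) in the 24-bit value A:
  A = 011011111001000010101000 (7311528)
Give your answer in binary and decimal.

Mask = ~(1 << 5) = 111111111111111111011111
Bit 5 of A is 1, so AND-ing with the mask clears it to 0.
  011011111001000010101000
& 111111111111111111011111
--------------------------
  011011111001000010001000

Answer: 011011111001000010001000 (7311496)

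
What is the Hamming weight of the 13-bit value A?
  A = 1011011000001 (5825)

1011011000001
1-bits at positions (from bit 0 = LSB): 0, 6, 7, 9, 10, 12
Count = 6

Answer: 6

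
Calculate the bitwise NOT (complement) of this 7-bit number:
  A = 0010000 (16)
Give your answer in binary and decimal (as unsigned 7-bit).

Flip each bit (0->1, 1->0):
  0010000
  1101111

Answer: 1101111 (111)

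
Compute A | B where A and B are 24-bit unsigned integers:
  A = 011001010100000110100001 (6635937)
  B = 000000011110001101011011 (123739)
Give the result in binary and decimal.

Apply | to each column (1 where either bit is 1):
  011001010100000110100001
| 000000011110001101011011
--------------------------
  011001011110001111111011

Answer: 011001011110001111111011 (6677499)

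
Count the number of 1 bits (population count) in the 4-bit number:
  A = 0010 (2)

0010
1-bits at positions (from bit 0 = LSB): 1
Count = 1

Answer: 1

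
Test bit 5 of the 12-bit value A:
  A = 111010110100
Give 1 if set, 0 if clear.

Bit 5 is the 6th from the right.
  111010110100
        ^
That bit is 1.

Answer: 1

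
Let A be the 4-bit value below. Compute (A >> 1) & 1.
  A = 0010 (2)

Bit 1 is the 2nd from the right.
  0010
    ^
That bit is 1.

Answer: 1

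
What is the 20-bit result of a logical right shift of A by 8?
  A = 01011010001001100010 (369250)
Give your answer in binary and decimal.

Logical shift right by 8: drop the bottom 8 bit(s), prepend 8 zero(s) on the left.
  01011010001001100010  ->  keep [010110100010], discard [01100010], prepend 00000000
= 00000000010110100010

Answer: 00000000010110100010 (1442)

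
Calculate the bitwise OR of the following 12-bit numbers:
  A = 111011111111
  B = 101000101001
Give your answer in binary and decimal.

Apply | to each column (1 where either bit is 1):
  111011111111
| 101000101001
--------------
  111011111111

Answer: 111011111111 (3839)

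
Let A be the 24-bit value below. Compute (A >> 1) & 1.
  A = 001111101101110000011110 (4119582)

Bit 1 is the 2nd from the right.
  001111101101110000011110
                        ^
That bit is 1.

Answer: 1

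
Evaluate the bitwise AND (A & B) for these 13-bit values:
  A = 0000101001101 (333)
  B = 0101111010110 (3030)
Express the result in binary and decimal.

Apply & to each column (1 only where both bits are 1):
  0000101001101
& 0101111010110
---------------
  0000101000100

Answer: 0000101000100 (324)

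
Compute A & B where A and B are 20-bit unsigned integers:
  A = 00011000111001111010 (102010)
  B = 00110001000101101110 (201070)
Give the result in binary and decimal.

Apply & to each column (1 only where both bits are 1):
  00011000111001111010
& 00110001000101101110
----------------------
  00010000000001101010

Answer: 00010000000001101010 (65642)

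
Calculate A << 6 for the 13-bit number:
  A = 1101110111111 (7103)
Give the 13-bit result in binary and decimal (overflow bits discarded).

Shift left by 6: drop the top 6 bit(s), append 6 zero(s) on the right.
  1101110111111  ->  discard [110111], keep [0111111], append 000000
= 0111111000000

Answer: 0111111000000 (4032)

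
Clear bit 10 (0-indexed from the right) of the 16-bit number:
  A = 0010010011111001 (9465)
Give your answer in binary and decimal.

Mask = ~(1 << 10) = 1111101111111111
Bit 10 of A is 1, so AND-ing with the mask clears it to 0.
  0010010011111001
& 1111101111111111
------------------
  0010000011111001

Answer: 0010000011111001 (8441)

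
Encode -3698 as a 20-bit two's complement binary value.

1. Binary of +3698:  00000000111001110010
2. Invert bits:     11111111000110001101
3. Add 1:           11111111000110001110

Answer: 11111111000110001110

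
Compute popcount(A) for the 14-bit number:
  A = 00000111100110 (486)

00000111100110
1-bits at positions (from bit 0 = LSB): 1, 2, 5, 6, 7, 8
Count = 6

Answer: 6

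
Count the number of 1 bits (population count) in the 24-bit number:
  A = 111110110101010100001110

111110110101010100001110
1-bits at positions (from bit 0 = LSB): 1, 2, 3, 8, 10, 12, 14, 16, 17, 19, 20, 21, 22, 23
Count = 14

Answer: 14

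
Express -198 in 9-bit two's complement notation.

1. Binary of +198:  011000110
2. Invert bits:     100111001
3. Add 1:           100111010

Answer: 100111010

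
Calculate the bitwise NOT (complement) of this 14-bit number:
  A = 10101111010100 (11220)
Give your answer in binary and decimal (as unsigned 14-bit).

Flip each bit (0->1, 1->0):
  10101111010100
  01010000101011

Answer: 01010000101011 (5163)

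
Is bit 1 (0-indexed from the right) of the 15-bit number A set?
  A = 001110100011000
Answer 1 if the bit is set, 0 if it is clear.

Bit 1 is the 2nd from the right.
  001110100011000
               ^
That bit is 0.

Answer: 0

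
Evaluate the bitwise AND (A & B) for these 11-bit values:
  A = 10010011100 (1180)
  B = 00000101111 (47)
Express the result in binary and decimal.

Apply & to each column (1 only where both bits are 1):
  10010011100
& 00000101111
-------------
  00000001100

Answer: 00000001100 (12)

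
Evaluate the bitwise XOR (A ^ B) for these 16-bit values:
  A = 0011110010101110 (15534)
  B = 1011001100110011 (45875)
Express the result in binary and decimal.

Apply ^ to each column (1 where bits differ):
  0011110010101110
^ 1011001100110011
------------------
  1000111110011101

Answer: 1000111110011101 (36765)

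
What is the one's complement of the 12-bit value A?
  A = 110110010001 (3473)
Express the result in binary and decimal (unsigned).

Flip each bit (0->1, 1->0):
  110110010001
  001001101110

Answer: 001001101110 (622)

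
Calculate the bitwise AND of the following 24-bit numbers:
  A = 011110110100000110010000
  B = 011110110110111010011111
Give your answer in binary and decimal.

Apply & to each column (1 only where both bits are 1):
  011110110100000110010000
& 011110110110111010011111
--------------------------
  011110110100000010010000

Answer: 011110110100000010010000 (8077456)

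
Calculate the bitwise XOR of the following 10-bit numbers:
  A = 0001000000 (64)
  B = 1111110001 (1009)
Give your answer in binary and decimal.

Apply ^ to each column (1 where bits differ):
  0001000000
^ 1111110001
------------
  1110110001

Answer: 1110110001 (945)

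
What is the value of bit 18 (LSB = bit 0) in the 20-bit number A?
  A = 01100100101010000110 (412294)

Bit 18 is the 19th from the right.
  01100100101010000110
   ^
That bit is 1.

Answer: 1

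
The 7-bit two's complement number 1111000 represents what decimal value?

MSB is 1, so the value is negative. Find the magnitude:
1. Invert bits:  0000111
2. Add 1:        0001000  = 8
3. Apply sign:   -8

Answer: -8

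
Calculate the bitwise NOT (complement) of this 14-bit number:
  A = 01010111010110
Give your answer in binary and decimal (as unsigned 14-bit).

Flip each bit (0->1, 1->0):
  01010111010110
  10101000101001

Answer: 10101000101001 (10793)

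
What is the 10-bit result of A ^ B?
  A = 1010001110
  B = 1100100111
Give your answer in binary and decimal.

Apply ^ to each column (1 where bits differ):
  1010001110
^ 1100100111
------------
  0110101001

Answer: 0110101001 (425)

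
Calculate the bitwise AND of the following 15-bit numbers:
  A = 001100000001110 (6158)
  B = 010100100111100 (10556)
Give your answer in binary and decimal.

Apply & to each column (1 only where both bits are 1):
  001100000001110
& 010100100111100
-----------------
  000100000001100

Answer: 000100000001100 (2060)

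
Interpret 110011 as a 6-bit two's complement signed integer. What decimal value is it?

MSB is 1, so the value is negative. Find the magnitude:
1. Invert bits:  001100
2. Add 1:        001101  = 13
3. Apply sign:   -13

Answer: -13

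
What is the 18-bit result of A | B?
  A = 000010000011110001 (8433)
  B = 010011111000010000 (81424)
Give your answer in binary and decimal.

Apply | to each column (1 where either bit is 1):
  000010000011110001
| 010011111000010000
--------------------
  010011111011110001

Answer: 010011111011110001 (81649)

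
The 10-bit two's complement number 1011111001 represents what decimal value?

MSB is 1, so the value is negative. Find the magnitude:
1. Invert bits:  0100000110
2. Add 1:        0100000111  = 263
3. Apply sign:   -263

Answer: -263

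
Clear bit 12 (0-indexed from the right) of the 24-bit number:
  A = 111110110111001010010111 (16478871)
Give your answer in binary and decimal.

Mask = ~(1 << 12) = 111111111110111111111111
Bit 12 of A is 1, so AND-ing with the mask clears it to 0.
  111110110111001010010111
& 111111111110111111111111
--------------------------
  111110110110001010010111

Answer: 111110110110001010010111 (16474775)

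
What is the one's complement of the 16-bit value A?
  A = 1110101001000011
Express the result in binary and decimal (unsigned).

Flip each bit (0->1, 1->0):
  1110101001000011
  0001010110111100

Answer: 0001010110111100 (5564)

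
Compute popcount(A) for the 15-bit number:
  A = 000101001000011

000101001000011
1-bits at positions (from bit 0 = LSB): 0, 1, 6, 9, 11
Count = 5

Answer: 5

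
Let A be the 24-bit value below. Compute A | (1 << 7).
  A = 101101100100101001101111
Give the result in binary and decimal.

Mask = 1 << 7 = 000000000000000010000000
Bit 7 of A is 0, so OR-ing with the mask flips it to 1.
  101101100100101001101111
| 000000000000000010000000
--------------------------
  101101100100101011101111

Answer: 101101100100101011101111 (11946735)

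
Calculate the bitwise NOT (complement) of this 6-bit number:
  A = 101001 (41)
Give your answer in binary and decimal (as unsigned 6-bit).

Flip each bit (0->1, 1->0):
  101001
  010110

Answer: 010110 (22)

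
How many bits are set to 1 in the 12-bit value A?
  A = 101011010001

101011010001
1-bits at positions (from bit 0 = LSB): 0, 4, 6, 7, 9, 11
Count = 6

Answer: 6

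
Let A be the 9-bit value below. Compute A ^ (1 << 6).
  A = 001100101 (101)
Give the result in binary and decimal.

Mask = 1 << 6 = 001000000
Bit 6 of A is 1; XOR with the mask flips it to 0.
  001100101
^ 001000000
-----------
  000100101

Answer: 000100101 (37)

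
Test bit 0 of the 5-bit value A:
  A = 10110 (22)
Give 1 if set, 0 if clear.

Bit 0 is the 1st from the right.
  10110
      ^
That bit is 0.

Answer: 0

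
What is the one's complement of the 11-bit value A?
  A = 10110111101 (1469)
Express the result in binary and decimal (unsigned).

Flip each bit (0->1, 1->0):
  10110111101
  01001000010

Answer: 01001000010 (578)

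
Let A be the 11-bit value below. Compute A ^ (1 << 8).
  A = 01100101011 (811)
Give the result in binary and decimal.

Mask = 1 << 8 = 00100000000
Bit 8 of A is 1; XOR with the mask flips it to 0.
  01100101011
^ 00100000000
-------------
  01000101011

Answer: 01000101011 (555)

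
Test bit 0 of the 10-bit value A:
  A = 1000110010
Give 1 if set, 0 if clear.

Bit 0 is the 1st from the right.
  1000110010
           ^
That bit is 0.

Answer: 0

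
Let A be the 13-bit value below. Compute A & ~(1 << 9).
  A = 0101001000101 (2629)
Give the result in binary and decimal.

Mask = ~(1 << 9) = 1110111111111
Bit 9 of A is 1, so AND-ing with the mask clears it to 0.
  0101001000101
& 1110111111111
---------------
  0100001000101

Answer: 0100001000101 (2117)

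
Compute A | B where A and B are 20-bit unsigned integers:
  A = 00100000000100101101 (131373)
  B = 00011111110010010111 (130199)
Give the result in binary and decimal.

Apply | to each column (1 where either bit is 1):
  00100000000100101101
| 00011111110010010111
----------------------
  00111111110110111111

Answer: 00111111110110111111 (261567)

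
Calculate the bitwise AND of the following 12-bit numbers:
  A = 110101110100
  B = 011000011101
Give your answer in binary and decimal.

Apply & to each column (1 only where both bits are 1):
  110101110100
& 011000011101
--------------
  010000010100

Answer: 010000010100 (1044)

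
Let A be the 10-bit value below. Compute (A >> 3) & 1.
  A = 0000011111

Bit 3 is the 4th from the right.
  0000011111
        ^
That bit is 1.

Answer: 1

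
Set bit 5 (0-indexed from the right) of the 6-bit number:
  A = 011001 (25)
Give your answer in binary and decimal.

Mask = 1 << 5 = 100000
Bit 5 of A is 0, so OR-ing with the mask flips it to 1.
  011001
| 100000
--------
  111001

Answer: 111001 (57)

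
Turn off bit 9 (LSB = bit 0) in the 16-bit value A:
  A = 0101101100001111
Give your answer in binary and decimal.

Mask = ~(1 << 9) = 1111110111111111
Bit 9 of A is 1, so AND-ing with the mask clears it to 0.
  0101101100001111
& 1111110111111111
------------------
  0101100100001111

Answer: 0101100100001111 (22799)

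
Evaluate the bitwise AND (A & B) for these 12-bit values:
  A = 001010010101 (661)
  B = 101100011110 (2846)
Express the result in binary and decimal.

Apply & to each column (1 only where both bits are 1):
  001010010101
& 101100011110
--------------
  001000010100

Answer: 001000010100 (532)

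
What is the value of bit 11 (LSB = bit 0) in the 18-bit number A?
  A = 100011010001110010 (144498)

Bit 11 is the 12th from the right.
  100011010001110010
        ^
That bit is 0.

Answer: 0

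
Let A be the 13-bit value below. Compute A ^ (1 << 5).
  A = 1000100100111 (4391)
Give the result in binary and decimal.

Mask = 1 << 5 = 0000000100000
Bit 5 of A is 1; XOR with the mask flips it to 0.
  1000100100111
^ 0000000100000
---------------
  1000100000111

Answer: 1000100000111 (4359)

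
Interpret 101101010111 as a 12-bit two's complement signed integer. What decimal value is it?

MSB is 1, so the value is negative. Find the magnitude:
1. Invert bits:  010010101000
2. Add 1:        010010101001  = 1193
3. Apply sign:   -1193

Answer: -1193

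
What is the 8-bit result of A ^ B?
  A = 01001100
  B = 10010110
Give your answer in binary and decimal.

Apply ^ to each column (1 where bits differ):
  01001100
^ 10010110
----------
  11011010

Answer: 11011010 (218)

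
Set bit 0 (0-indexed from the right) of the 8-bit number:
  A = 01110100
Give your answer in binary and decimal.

Mask = 1 << 0 = 00000001
Bit 0 of A is 0, so OR-ing with the mask flips it to 1.
  01110100
| 00000001
----------
  01110101

Answer: 01110101 (117)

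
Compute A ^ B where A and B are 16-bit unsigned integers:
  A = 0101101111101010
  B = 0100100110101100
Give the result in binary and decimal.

Apply ^ to each column (1 where bits differ):
  0101101111101010
^ 0100100110101100
------------------
  0001001001000110

Answer: 0001001001000110 (4678)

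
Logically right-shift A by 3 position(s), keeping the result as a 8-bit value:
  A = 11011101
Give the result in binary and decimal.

Logical shift right by 3: drop the bottom 3 bit(s), prepend 3 zero(s) on the left.
  11011101  ->  keep [11011], discard [101], prepend 000
= 00011011

Answer: 00011011 (27)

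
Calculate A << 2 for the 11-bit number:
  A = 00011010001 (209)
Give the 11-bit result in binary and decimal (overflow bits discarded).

Shift left by 2: drop the top 2 bit(s), append 2 zero(s) on the right.
  00011010001  ->  discard [00], keep [011010001], append 00
= 01101000100

Answer: 01101000100 (836)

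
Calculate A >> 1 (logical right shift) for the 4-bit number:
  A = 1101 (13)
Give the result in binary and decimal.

Logical shift right by 1: drop the bottom 1 bit(s), prepend 1 zero(s) on the left.
  1101  ->  keep [110], discard [1], prepend 0
= 0110

Answer: 0110 (6)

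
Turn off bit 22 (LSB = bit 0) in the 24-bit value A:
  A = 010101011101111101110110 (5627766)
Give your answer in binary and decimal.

Mask = ~(1 << 22) = 101111111111111111111111
Bit 22 of A is 1, so AND-ing with the mask clears it to 0.
  010101011101111101110110
& 101111111111111111111111
--------------------------
  000101011101111101110110

Answer: 000101011101111101110110 (1433462)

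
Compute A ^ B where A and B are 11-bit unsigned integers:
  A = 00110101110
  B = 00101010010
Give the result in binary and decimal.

Apply ^ to each column (1 where bits differ):
  00110101110
^ 00101010010
-------------
  00011111100

Answer: 00011111100 (252)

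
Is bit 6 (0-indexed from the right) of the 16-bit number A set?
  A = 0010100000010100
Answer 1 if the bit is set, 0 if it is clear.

Bit 6 is the 7th from the right.
  0010100000010100
           ^
That bit is 0.

Answer: 0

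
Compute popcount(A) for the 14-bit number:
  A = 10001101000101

10001101000101
1-bits at positions (from bit 0 = LSB): 0, 2, 6, 8, 9, 13
Count = 6

Answer: 6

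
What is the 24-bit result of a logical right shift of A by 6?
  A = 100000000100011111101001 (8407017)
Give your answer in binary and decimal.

Logical shift right by 6: drop the bottom 6 bit(s), prepend 6 zero(s) on the left.
  100000000100011111101001  ->  keep [100000000100011111], discard [101001], prepend 000000
= 000000100000000100011111

Answer: 000000100000000100011111 (131359)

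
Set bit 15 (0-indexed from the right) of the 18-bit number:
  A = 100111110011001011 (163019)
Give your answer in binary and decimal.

Mask = 1 << 15 = 001000000000000000
Bit 15 of A is 0, so OR-ing with the mask flips it to 1.
  100111110011001011
| 001000000000000000
--------------------
  101111110011001011

Answer: 101111110011001011 (195787)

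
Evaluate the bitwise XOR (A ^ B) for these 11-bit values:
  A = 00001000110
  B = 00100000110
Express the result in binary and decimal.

Apply ^ to each column (1 where bits differ):
  00001000110
^ 00100000110
-------------
  00101000000

Answer: 00101000000 (320)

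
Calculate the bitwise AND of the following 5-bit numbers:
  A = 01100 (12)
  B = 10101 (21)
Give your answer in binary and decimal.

Apply & to each column (1 only where both bits are 1):
  01100
& 10101
-------
  00100

Answer: 00100 (4)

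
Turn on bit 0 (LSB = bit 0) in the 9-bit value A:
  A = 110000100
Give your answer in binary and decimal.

Mask = 1 << 0 = 000000001
Bit 0 of A is 0, so OR-ing with the mask flips it to 1.
  110000100
| 000000001
-----------
  110000101

Answer: 110000101 (389)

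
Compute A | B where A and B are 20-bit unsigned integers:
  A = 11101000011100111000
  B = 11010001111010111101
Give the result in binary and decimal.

Apply | to each column (1 where either bit is 1):
  11101000011100111000
| 11010001111010111101
----------------------
  11111001111110111101

Answer: 11111001111110111101 (1023933)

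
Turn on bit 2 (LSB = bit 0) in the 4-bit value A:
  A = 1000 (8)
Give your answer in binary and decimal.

Mask = 1 << 2 = 0100
Bit 2 of A is 0, so OR-ing with the mask flips it to 1.
  1000
| 0100
------
  1100

Answer: 1100 (12)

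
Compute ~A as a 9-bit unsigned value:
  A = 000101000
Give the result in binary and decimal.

Flip each bit (0->1, 1->0):
  000101000
  111010111

Answer: 111010111 (471)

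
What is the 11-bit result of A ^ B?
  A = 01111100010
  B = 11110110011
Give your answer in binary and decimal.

Apply ^ to each column (1 where bits differ):
  01111100010
^ 11110110011
-------------
  10001010001

Answer: 10001010001 (1105)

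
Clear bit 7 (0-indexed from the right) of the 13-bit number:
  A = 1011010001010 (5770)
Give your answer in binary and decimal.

Mask = ~(1 << 7) = 1111101111111
Bit 7 of A is 1, so AND-ing with the mask clears it to 0.
  1011010001010
& 1111101111111
---------------
  1011000001010

Answer: 1011000001010 (5642)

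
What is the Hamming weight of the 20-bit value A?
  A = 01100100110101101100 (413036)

01100100110101101100
1-bits at positions (from bit 0 = LSB): 2, 3, 5, 6, 8, 10, 11, 14, 17, 18
Count = 10

Answer: 10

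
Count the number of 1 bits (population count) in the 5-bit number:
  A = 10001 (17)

10001
1-bits at positions (from bit 0 = LSB): 0, 4
Count = 2

Answer: 2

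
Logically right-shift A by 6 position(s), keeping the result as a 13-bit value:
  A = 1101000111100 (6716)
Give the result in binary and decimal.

Logical shift right by 6: drop the bottom 6 bit(s), prepend 6 zero(s) on the left.
  1101000111100  ->  keep [1101000], discard [111100], prepend 000000
= 0000001101000

Answer: 0000001101000 (104)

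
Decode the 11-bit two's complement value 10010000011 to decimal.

MSB is 1, so the value is negative. Find the magnitude:
1. Invert bits:  01101111100
2. Add 1:        01101111101  = 893
3. Apply sign:   -893

Answer: -893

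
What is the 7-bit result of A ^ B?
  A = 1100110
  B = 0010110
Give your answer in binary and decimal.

Apply ^ to each column (1 where bits differ):
  1100110
^ 0010110
---------
  1110000

Answer: 1110000 (112)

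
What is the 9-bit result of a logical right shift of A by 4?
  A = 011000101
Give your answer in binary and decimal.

Logical shift right by 4: drop the bottom 4 bit(s), prepend 4 zero(s) on the left.
  011000101  ->  keep [01100], discard [0101], prepend 0000
= 000001100

Answer: 000001100 (12)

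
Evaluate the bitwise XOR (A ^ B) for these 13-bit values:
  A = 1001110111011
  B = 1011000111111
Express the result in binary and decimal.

Apply ^ to each column (1 where bits differ):
  1001110111011
^ 1011000111111
---------------
  0010110000100

Answer: 0010110000100 (1412)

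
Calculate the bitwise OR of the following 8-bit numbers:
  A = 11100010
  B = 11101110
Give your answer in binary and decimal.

Apply | to each column (1 where either bit is 1):
  11100010
| 11101110
----------
  11101110

Answer: 11101110 (238)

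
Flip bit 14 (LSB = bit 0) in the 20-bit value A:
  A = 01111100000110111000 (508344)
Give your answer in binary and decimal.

Mask = 1 << 14 = 00000100000000000000
Bit 14 of A is 1; XOR with the mask flips it to 0.
  01111100000110111000
^ 00000100000000000000
----------------------
  01111000000110111000

Answer: 01111000000110111000 (491960)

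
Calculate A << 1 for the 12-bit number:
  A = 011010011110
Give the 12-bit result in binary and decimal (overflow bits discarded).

Shift left by 1: drop the top 1 bit(s), append 1 zero(s) on the right.
  011010011110  ->  discard [0], keep [11010011110], append 0
= 110100111100

Answer: 110100111100 (3388)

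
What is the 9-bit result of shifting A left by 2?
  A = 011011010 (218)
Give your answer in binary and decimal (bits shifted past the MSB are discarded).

Shift left by 2: drop the top 2 bit(s), append 2 zero(s) on the right.
  011011010  ->  discard [01], keep [1011010], append 00
= 101101000

Answer: 101101000 (360)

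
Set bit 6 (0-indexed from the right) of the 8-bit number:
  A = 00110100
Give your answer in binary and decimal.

Mask = 1 << 6 = 01000000
Bit 6 of A is 0, so OR-ing with the mask flips it to 1.
  00110100
| 01000000
----------
  01110100

Answer: 01110100 (116)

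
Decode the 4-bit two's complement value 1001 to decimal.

MSB is 1, so the value is negative. Find the magnitude:
1. Invert bits:  0110
2. Add 1:        0111  = 7
3. Apply sign:   -7

Answer: -7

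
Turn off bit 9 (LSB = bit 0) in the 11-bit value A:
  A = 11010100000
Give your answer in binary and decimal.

Mask = ~(1 << 9) = 10111111111
Bit 9 of A is 1, so AND-ing with the mask clears it to 0.
  11010100000
& 10111111111
-------------
  10010100000

Answer: 10010100000 (1184)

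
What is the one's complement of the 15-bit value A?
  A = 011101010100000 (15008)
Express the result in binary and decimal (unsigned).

Flip each bit (0->1, 1->0):
  011101010100000
  100010101011111

Answer: 100010101011111 (17759)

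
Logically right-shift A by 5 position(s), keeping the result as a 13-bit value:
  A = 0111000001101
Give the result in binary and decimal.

Logical shift right by 5: drop the bottom 5 bit(s), prepend 5 zero(s) on the left.
  0111000001101  ->  keep [01110000], discard [01101], prepend 00000
= 0000001110000

Answer: 0000001110000 (112)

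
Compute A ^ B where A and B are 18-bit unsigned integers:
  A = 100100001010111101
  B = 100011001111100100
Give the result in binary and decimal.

Apply ^ to each column (1 where bits differ):
  100100001010111101
^ 100011001111100100
--------------------
  000111000101011001

Answer: 000111000101011001 (29017)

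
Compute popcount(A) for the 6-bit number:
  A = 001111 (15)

001111
1-bits at positions (from bit 0 = LSB): 0, 1, 2, 3
Count = 4

Answer: 4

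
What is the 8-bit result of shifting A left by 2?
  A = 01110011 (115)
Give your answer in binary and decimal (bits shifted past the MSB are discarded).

Shift left by 2: drop the top 2 bit(s), append 2 zero(s) on the right.
  01110011  ->  discard [01], keep [110011], append 00
= 11001100

Answer: 11001100 (204)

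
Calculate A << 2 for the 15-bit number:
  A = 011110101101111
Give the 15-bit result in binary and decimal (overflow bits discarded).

Shift left by 2: drop the top 2 bit(s), append 2 zero(s) on the right.
  011110101101111  ->  discard [01], keep [1110101101111], append 00
= 111010110111100

Answer: 111010110111100 (30140)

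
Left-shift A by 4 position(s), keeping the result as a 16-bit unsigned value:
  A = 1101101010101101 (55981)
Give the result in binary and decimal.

Shift left by 4: drop the top 4 bit(s), append 4 zero(s) on the right.
  1101101010101101  ->  discard [1101], keep [101010101101], append 0000
= 1010101011010000

Answer: 1010101011010000 (43728)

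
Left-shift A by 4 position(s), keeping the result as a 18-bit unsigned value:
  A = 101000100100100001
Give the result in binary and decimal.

Shift left by 4: drop the top 4 bit(s), append 4 zero(s) on the right.
  101000100100100001  ->  discard [1010], keep [00100100100001], append 0000
= 001001001000010000

Answer: 001001001000010000 (37392)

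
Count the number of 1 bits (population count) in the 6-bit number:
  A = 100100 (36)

100100
1-bits at positions (from bit 0 = LSB): 2, 5
Count = 2

Answer: 2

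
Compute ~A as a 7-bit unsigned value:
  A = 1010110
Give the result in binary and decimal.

Flip each bit (0->1, 1->0):
  1010110
  0101001

Answer: 0101001 (41)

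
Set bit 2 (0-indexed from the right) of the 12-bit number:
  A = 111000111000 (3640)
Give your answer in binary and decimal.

Mask = 1 << 2 = 000000000100
Bit 2 of A is 0, so OR-ing with the mask flips it to 1.
  111000111000
| 000000000100
--------------
  111000111100

Answer: 111000111100 (3644)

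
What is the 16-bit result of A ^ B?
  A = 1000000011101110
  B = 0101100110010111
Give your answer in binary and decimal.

Apply ^ to each column (1 where bits differ):
  1000000011101110
^ 0101100110010111
------------------
  1101100101111001

Answer: 1101100101111001 (55673)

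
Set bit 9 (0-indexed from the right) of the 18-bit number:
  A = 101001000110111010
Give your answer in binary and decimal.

Mask = 1 << 9 = 000000001000000000
Bit 9 of A is 0, so OR-ing with the mask flips it to 1.
  101001000110111010
| 000000001000000000
--------------------
  101001001110111010

Answer: 101001001110111010 (168890)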